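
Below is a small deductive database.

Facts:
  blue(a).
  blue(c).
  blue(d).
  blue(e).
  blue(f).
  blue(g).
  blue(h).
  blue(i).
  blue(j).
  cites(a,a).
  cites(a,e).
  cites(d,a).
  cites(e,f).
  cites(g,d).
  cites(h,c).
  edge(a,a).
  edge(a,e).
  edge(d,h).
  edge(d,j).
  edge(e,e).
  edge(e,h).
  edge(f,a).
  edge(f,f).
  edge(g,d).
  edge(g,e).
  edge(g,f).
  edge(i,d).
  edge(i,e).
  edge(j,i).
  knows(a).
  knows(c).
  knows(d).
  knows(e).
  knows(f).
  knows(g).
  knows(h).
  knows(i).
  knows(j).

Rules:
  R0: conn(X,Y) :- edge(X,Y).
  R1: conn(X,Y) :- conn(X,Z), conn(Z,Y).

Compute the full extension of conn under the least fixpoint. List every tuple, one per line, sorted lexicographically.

round 1: derive conn(a,a) via R0 from edge(a,a)
round 1: derive conn(a,e) via R0 from edge(a,e)
round 1: derive conn(d,h) via R0 from edge(d,h)
round 1: derive conn(d,j) via R0 from edge(d,j)
round 1: derive conn(e,e) via R0 from edge(e,e)
round 1: derive conn(e,h) via R0 from edge(e,h)
round 1: derive conn(f,a) via R0 from edge(f,a)
round 1: derive conn(f,f) via R0 from edge(f,f)
round 1: derive conn(g,d) via R0 from edge(g,d)
round 1: derive conn(g,e) via R0 from edge(g,e)
round 1: derive conn(g,f) via R0 from edge(g,f)
round 1: derive conn(i,d) via R0 from edge(i,d)
round 1: derive conn(i,e) via R0 from edge(i,e)
round 1: derive conn(j,i) via R0 from edge(j,i)
round 2: derive conn(a,h) via R1 from conn(a,e), conn(e,h)
round 2: derive conn(d,i) via R1 from conn(d,j), conn(j,i)
round 2: derive conn(f,e) via R1 from conn(f,a), conn(a,e)
round 2: derive conn(g,a) via R1 from conn(g,f), conn(f,a)
round 2: derive conn(g,h) via R1 from conn(g,d), conn(d,h)
round 2: derive conn(g,j) via R1 from conn(g,d), conn(d,j)
round 2: derive conn(i,h) via R1 from conn(i,d), conn(d,h)
round 2: derive conn(i,j) via R1 from conn(i,d), conn(d,j)
round 2: derive conn(j,d) via R1 from conn(j,i), conn(i,d)
round 2: derive conn(j,e) via R1 from conn(j,i), conn(i,e)
round 3: derive conn(d,d) via R1 from conn(d,i), conn(i,d)
round 3: derive conn(d,e) via R1 from conn(d,i), conn(i,e)
round 3: derive conn(f,h) via R1 from conn(f,a), conn(a,h)
round 3: derive conn(g,i) via R1 from conn(g,d), conn(d,i)
round 3: derive conn(i,i) via R1 from conn(i,d), conn(d,i)
round 3: derive conn(j,h) via R1 from conn(j,d), conn(d,h)
round 3: derive conn(j,j) via R1 from conn(j,d), conn(d,j)

conn(a,a)
conn(a,e)
conn(a,h)
conn(d,d)
conn(d,e)
conn(d,h)
conn(d,i)
conn(d,j)
conn(e,e)
conn(e,h)
conn(f,a)
conn(f,e)
conn(f,f)
conn(f,h)
conn(g,a)
conn(g,d)
conn(g,e)
conn(g,f)
conn(g,h)
conn(g,i)
conn(g,j)
conn(i,d)
conn(i,e)
conn(i,h)
conn(i,i)
conn(i,j)
conn(j,d)
conn(j,e)
conn(j,h)
conn(j,i)
conn(j,j)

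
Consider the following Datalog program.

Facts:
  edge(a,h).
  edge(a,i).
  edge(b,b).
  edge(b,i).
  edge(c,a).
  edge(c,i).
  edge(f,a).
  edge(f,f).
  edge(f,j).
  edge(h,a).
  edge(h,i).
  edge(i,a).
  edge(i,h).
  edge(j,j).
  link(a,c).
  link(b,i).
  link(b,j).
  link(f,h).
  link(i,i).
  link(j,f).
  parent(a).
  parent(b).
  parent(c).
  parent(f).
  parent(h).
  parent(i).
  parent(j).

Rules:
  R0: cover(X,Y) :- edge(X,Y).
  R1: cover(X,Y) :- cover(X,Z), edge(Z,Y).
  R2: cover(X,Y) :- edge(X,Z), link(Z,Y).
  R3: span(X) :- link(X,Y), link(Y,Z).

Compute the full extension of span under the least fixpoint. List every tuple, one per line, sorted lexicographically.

round 1: derive span(b) via R3 from link(b,i), link(i,i)
round 1: derive span(i) via R3 from link(i,i), link(i,i)
round 1: derive span(j) via R3 from link(j,f), link(f,h)

span(b)
span(i)
span(j)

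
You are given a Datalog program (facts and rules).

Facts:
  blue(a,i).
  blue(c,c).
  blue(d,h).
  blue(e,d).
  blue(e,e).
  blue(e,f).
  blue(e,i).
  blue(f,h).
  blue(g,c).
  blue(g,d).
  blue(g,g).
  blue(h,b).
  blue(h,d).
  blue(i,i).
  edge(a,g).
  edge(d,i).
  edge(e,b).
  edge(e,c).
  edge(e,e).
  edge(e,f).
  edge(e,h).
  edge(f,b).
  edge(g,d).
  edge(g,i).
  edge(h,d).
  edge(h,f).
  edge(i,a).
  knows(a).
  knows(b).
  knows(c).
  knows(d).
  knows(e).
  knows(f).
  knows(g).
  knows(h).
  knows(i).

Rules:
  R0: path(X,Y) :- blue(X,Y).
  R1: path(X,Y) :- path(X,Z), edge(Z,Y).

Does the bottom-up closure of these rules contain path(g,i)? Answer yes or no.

yes

round 1: derive path(a,i) via R0 from blue(a,i)
round 1: derive path(c,c) via R0 from blue(c,c)
round 1: derive path(d,h) via R0 from blue(d,h)
round 1: derive path(e,d) via R0 from blue(e,d)
round 1: derive path(e,e) via R0 from blue(e,e)
round 1: derive path(e,f) via R0 from blue(e,f)
round 1: derive path(e,i) via R0 from blue(e,i)
round 1: derive path(f,h) via R0 from blue(f,h)
round 1: derive path(g,c) via R0 from blue(g,c)
round 1: derive path(g,d) via R0 from blue(g,d)
round 1: derive path(g,g) via R0 from blue(g,g)
round 1: derive path(h,b) via R0 from blue(h,b)
round 1: derive path(h,d) via R0 from blue(h,d)
round 1: derive path(i,i) via R0 from blue(i,i)
round 2: derive path(a,a) via R1 from path(a,i), edge(i,a)
round 2: derive path(d,d) via R1 from path(d,h), edge(h,d)
round 2: derive path(d,f) via R1 from path(d,h), edge(h,f)
round 2: derive path(e,a) via R1 from path(e,i), edge(i,a)
round 2: derive path(e,b) via R1 from path(e,e), edge(e,b)
round 2: derive path(e,c) via R1 from path(e,e), edge(e,c)
round 2: derive path(e,h) via R1 from path(e,e), edge(e,h)
round 2: derive path(f,d) via R1 from path(f,h), edge(h,d)
round 2: derive path(f,f) via R1 from path(f,h), edge(h,f)
round 2: derive path(g,i) via R1 from path(g,d), edge(d,i)
round 2: derive path(h,i) via R1 from path(h,d), edge(d,i)
round 2: derive path(i,a) via R1 from path(i,i), edge(i,a)
round 3: derive path(a,g) via R1 from path(a,a), edge(a,g)
round 3: derive path(d,b) via R1 from path(d,f), edge(f,b)
round 3: derive path(d,i) via R1 from path(d,d), edge(d,i)
round 3: derive path(e,g) via R1 from path(e,a), edge(a,g)
round 3: derive path(f,b) via R1 from path(f,f), edge(f,b)
round 3: derive path(f,i) via R1 from path(f,d), edge(d,i)
round 3: derive path(g,a) via R1 from path(g,i), edge(i,a)
round 3: derive path(h,a) via R1 from path(h,i), edge(i,a)
round 3: derive path(i,g) via R1 from path(i,a), edge(a,g)
round 4: derive path(a,d) via R1 from path(a,g), edge(g,d)
round 4: derive path(d,a) via R1 from path(d,i), edge(i,a)
round 4: derive path(f,a) via R1 from path(f,i), edge(i,a)
round 4: derive path(h,g) via R1 from path(h,a), edge(a,g)
round 4: derive path(i,d) via R1 from path(i,g), edge(g,d)
round 5: derive path(d,g) via R1 from path(d,a), edge(a,g)
round 5: derive path(f,g) via R1 from path(f,a), edge(a,g)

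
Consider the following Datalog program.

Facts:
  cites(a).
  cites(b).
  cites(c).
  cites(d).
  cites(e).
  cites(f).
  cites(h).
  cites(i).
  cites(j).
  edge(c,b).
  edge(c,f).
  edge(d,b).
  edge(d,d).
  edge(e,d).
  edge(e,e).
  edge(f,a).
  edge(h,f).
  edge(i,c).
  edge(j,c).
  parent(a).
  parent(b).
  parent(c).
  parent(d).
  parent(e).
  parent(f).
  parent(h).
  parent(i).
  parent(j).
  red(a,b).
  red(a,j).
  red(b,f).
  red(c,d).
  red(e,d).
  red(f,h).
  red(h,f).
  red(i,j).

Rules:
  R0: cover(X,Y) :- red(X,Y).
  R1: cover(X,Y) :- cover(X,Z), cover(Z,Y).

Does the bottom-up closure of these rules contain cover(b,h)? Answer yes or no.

round 1: derive cover(a,b) via R0 from red(a,b)
round 1: derive cover(a,j) via R0 from red(a,j)
round 1: derive cover(b,f) via R0 from red(b,f)
round 1: derive cover(c,d) via R0 from red(c,d)
round 1: derive cover(e,d) via R0 from red(e,d)
round 1: derive cover(f,h) via R0 from red(f,h)
round 1: derive cover(h,f) via R0 from red(h,f)
round 1: derive cover(i,j) via R0 from red(i,j)
round 2: derive cover(a,f) via R1 from cover(a,b), cover(b,f)
round 2: derive cover(b,h) via R1 from cover(b,f), cover(f,h)
round 2: derive cover(f,f) via R1 from cover(f,h), cover(h,f)
round 2: derive cover(h,h) via R1 from cover(h,f), cover(f,h)
round 3: derive cover(a,h) via R1 from cover(a,b), cover(b,h)

yes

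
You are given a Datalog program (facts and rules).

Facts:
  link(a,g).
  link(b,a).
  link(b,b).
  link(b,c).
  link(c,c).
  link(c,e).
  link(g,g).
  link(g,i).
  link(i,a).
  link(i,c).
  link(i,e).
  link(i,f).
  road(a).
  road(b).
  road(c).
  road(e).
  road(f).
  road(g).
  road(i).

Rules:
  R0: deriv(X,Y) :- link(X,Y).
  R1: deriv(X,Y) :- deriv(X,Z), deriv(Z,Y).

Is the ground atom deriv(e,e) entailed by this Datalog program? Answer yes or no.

no

round 1: derive deriv(a,g) via R0 from link(a,g)
round 1: derive deriv(b,a) via R0 from link(b,a)
round 1: derive deriv(b,b) via R0 from link(b,b)
round 1: derive deriv(b,c) via R0 from link(b,c)
round 1: derive deriv(c,c) via R0 from link(c,c)
round 1: derive deriv(c,e) via R0 from link(c,e)
round 1: derive deriv(g,g) via R0 from link(g,g)
round 1: derive deriv(g,i) via R0 from link(g,i)
round 1: derive deriv(i,a) via R0 from link(i,a)
round 1: derive deriv(i,c) via R0 from link(i,c)
round 1: derive deriv(i,e) via R0 from link(i,e)
round 1: derive deriv(i,f) via R0 from link(i,f)
round 2: derive deriv(a,i) via R1 from deriv(a,g), deriv(g,i)
round 2: derive deriv(b,e) via R1 from deriv(b,c), deriv(c,e)
round 2: derive deriv(b,g) via R1 from deriv(b,a), deriv(a,g)
round 2: derive deriv(g,a) via R1 from deriv(g,i), deriv(i,a)
round 2: derive deriv(g,c) via R1 from deriv(g,i), deriv(i,c)
round 2: derive deriv(g,e) via R1 from deriv(g,i), deriv(i,e)
round 2: derive deriv(g,f) via R1 from deriv(g,i), deriv(i,f)
round 2: derive deriv(i,g) via R1 from deriv(i,a), deriv(a,g)
round 3: derive deriv(a,a) via R1 from deriv(a,g), deriv(g,a)
round 3: derive deriv(a,c) via R1 from deriv(a,g), deriv(g,c)
round 3: derive deriv(a,e) via R1 from deriv(a,g), deriv(g,e)
round 3: derive deriv(a,f) via R1 from deriv(a,g), deriv(g,f)
round 3: derive deriv(b,f) via R1 from deriv(b,g), deriv(g,f)
round 3: derive deriv(b,i) via R1 from deriv(b,a), deriv(a,i)
round 3: derive deriv(i,i) via R1 from deriv(i,a), deriv(a,i)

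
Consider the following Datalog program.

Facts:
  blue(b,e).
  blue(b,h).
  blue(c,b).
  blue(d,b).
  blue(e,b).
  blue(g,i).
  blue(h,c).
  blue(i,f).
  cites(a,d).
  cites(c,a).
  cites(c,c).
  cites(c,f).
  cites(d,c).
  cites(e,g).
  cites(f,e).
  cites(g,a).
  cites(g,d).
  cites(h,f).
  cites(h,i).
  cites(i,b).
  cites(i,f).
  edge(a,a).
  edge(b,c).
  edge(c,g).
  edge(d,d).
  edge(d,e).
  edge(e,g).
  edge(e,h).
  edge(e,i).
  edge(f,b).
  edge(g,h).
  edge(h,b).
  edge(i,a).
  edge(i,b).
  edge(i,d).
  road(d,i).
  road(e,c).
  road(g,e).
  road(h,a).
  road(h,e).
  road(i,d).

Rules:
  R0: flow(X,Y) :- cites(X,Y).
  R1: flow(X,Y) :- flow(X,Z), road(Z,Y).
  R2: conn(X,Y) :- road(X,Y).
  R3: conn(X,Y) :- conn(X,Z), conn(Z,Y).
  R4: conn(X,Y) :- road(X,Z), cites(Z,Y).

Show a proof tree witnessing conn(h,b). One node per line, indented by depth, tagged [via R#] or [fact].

conn(h,b)  [via R3]
  conn(h,d)  [via R4]
    road(h,a)  [fact]
    cites(a,d)  [fact]
  conn(d,b)  [via R4]
    road(d,i)  [fact]
    cites(i,b)  [fact]

round 1: derive conn(d,i) via R2 from road(d,i)
round 1: derive conn(e,c) via R2 from road(e,c)
round 1: derive conn(g,e) via R2 from road(g,e)
round 1: derive conn(h,a) via R2 from road(h,a)
round 1: derive conn(h,e) via R2 from road(h,e)
round 1: derive conn(i,d) via R2 from road(i,d)
round 1: derive conn(d,b) via R4 from road(d,i), cites(i,b)
round 1: derive conn(d,f) via R4 from road(d,i), cites(i,f)
round 1: derive conn(e,a) via R4 from road(e,c), cites(c,a)
round 1: derive conn(e,f) via R4 from road(e,c), cites(c,f)
round 1: derive conn(g,g) via R4 from road(g,e), cites(e,g)
round 1: derive conn(h,d) via R4 from road(h,a), cites(a,d)
round 1: derive conn(h,g) via R4 from road(h,e), cites(e,g)
round 1: derive conn(i,c) via R4 from road(i,d), cites(d,c)
round 2: derive conn(d,c) via R3 from conn(d,i), conn(i,c)
round 2: derive conn(d,d) via R3 from conn(d,i), conn(i,d)
round 2: derive conn(g,a) via R3 from conn(g,e), conn(e,a)
round 2: derive conn(g,c) via R3 from conn(g,e), conn(e,c)
round 2: derive conn(g,f) via R3 from conn(g,e), conn(e,f)
round 2: derive conn(h,b) via R3 from conn(h,d), conn(d,b)
round 2: derive conn(h,c) via R3 from conn(h,e), conn(e,c)
round 2: derive conn(h,f) via R3 from conn(h,d), conn(d,f)
round 2: derive conn(h,i) via R3 from conn(h,d), conn(d,i)
round 2: derive conn(i,b) via R3 from conn(i,d), conn(d,b)
round 2: derive conn(i,f) via R3 from conn(i,d), conn(d,f)
round 2: derive conn(i,i) via R3 from conn(i,d), conn(d,i)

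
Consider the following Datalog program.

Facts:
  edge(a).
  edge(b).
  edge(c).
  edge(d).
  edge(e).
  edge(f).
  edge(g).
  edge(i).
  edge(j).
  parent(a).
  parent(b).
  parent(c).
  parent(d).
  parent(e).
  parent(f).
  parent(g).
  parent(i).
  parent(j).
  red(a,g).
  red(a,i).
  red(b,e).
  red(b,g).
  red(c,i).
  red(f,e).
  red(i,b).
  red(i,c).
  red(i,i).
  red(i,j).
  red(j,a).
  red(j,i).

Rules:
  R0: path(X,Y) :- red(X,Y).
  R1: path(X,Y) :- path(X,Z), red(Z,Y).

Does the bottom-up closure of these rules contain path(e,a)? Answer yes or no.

round 1: derive path(a,g) via R0 from red(a,g)
round 1: derive path(a,i) via R0 from red(a,i)
round 1: derive path(b,e) via R0 from red(b,e)
round 1: derive path(b,g) via R0 from red(b,g)
round 1: derive path(c,i) via R0 from red(c,i)
round 1: derive path(f,e) via R0 from red(f,e)
round 1: derive path(i,b) via R0 from red(i,b)
round 1: derive path(i,c) via R0 from red(i,c)
round 1: derive path(i,i) via R0 from red(i,i)
round 1: derive path(i,j) via R0 from red(i,j)
round 1: derive path(j,a) via R0 from red(j,a)
round 1: derive path(j,i) via R0 from red(j,i)
round 2: derive path(a,b) via R1 from path(a,i), red(i,b)
round 2: derive path(a,c) via R1 from path(a,i), red(i,c)
round 2: derive path(a,j) via R1 from path(a,i), red(i,j)
round 2: derive path(c,b) via R1 from path(c,i), red(i,b)
round 2: derive path(c,c) via R1 from path(c,i), red(i,c)
round 2: derive path(c,j) via R1 from path(c,i), red(i,j)
round 2: derive path(i,a) via R1 from path(i,j), red(j,a)
round 2: derive path(i,e) via R1 from path(i,b), red(b,e)
round 2: derive path(i,g) via R1 from path(i,b), red(b,g)
round 2: derive path(j,b) via R1 from path(j,i), red(i,b)
round 2: derive path(j,c) via R1 from path(j,i), red(i,c)
round 2: derive path(j,g) via R1 from path(j,a), red(a,g)
round 2: derive path(j,j) via R1 from path(j,i), red(i,j)
round 3: derive path(a,a) via R1 from path(a,j), red(j,a)
round 3: derive path(a,e) via R1 from path(a,b), red(b,e)
round 3: derive path(c,a) via R1 from path(c,j), red(j,a)
round 3: derive path(c,e) via R1 from path(c,b), red(b,e)
round 3: derive path(c,g) via R1 from path(c,b), red(b,g)
round 3: derive path(j,e) via R1 from path(j,b), red(b,e)

no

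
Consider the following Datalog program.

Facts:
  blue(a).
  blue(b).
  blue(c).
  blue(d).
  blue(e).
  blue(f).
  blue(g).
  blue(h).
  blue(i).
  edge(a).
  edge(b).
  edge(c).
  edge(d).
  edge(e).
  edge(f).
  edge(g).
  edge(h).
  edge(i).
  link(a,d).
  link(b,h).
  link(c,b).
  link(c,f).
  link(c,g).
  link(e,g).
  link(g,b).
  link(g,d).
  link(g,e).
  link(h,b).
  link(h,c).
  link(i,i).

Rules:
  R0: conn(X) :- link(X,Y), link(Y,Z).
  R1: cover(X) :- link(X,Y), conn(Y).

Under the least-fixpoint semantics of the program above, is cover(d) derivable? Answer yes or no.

round 1: derive conn(b) via R0 from link(b,h), link(h,b)
round 1: derive conn(c) via R0 from link(c,b), link(b,h)
round 1: derive conn(e) via R0 from link(e,g), link(g,b)
round 1: derive conn(g) via R0 from link(g,b), link(b,h)
round 1: derive conn(h) via R0 from link(h,b), link(b,h)
round 1: derive conn(i) via R0 from link(i,i), link(i,i)
round 2: derive cover(b) via R1 from link(b,h), conn(h)
round 2: derive cover(c) via R1 from link(c,b), conn(b)
round 2: derive cover(e) via R1 from link(e,g), conn(g)
round 2: derive cover(g) via R1 from link(g,b), conn(b)
round 2: derive cover(h) via R1 from link(h,b), conn(b)
round 2: derive cover(i) via R1 from link(i,i), conn(i)

no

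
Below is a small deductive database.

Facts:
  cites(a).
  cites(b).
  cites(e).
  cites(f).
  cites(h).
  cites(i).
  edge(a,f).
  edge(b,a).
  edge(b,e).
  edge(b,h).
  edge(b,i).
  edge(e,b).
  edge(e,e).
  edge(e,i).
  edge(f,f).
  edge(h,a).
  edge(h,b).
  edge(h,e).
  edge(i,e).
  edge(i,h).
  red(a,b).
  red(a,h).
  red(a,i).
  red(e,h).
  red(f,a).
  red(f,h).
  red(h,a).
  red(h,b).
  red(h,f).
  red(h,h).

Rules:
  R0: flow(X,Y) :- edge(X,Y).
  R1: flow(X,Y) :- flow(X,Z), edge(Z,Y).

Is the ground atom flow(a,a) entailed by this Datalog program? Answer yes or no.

no

round 1: derive flow(a,f) via R0 from edge(a,f)
round 1: derive flow(b,a) via R0 from edge(b,a)
round 1: derive flow(b,e) via R0 from edge(b,e)
round 1: derive flow(b,h) via R0 from edge(b,h)
round 1: derive flow(b,i) via R0 from edge(b,i)
round 1: derive flow(e,b) via R0 from edge(e,b)
round 1: derive flow(e,e) via R0 from edge(e,e)
round 1: derive flow(e,i) via R0 from edge(e,i)
round 1: derive flow(f,f) via R0 from edge(f,f)
round 1: derive flow(h,a) via R0 from edge(h,a)
round 1: derive flow(h,b) via R0 from edge(h,b)
round 1: derive flow(h,e) via R0 from edge(h,e)
round 1: derive flow(i,e) via R0 from edge(i,e)
round 1: derive flow(i,h) via R0 from edge(i,h)
round 2: derive flow(b,b) via R1 from flow(b,e), edge(e,b)
round 2: derive flow(b,f) via R1 from flow(b,a), edge(a,f)
round 2: derive flow(e,a) via R1 from flow(e,b), edge(b,a)
round 2: derive flow(e,h) via R1 from flow(e,b), edge(b,h)
round 2: derive flow(h,f) via R1 from flow(h,a), edge(a,f)
round 2: derive flow(h,h) via R1 from flow(h,b), edge(b,h)
round 2: derive flow(h,i) via R1 from flow(h,b), edge(b,i)
round 2: derive flow(i,a) via R1 from flow(i,h), edge(h,a)
round 2: derive flow(i,b) via R1 from flow(i,e), edge(e,b)
round 2: derive flow(i,i) via R1 from flow(i,e), edge(e,i)
round 3: derive flow(e,f) via R1 from flow(e,a), edge(a,f)
round 3: derive flow(i,f) via R1 from flow(i,a), edge(a,f)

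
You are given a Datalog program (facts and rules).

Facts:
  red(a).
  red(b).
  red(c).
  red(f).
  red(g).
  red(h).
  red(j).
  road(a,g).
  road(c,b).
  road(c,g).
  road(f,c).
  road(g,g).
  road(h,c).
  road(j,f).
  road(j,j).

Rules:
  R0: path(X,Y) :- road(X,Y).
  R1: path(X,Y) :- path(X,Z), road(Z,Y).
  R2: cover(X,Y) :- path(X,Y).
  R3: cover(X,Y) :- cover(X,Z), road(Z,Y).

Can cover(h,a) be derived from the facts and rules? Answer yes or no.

no

round 1: derive path(a,g) via R0 from road(a,g)
round 1: derive path(c,b) via R0 from road(c,b)
round 1: derive path(c,g) via R0 from road(c,g)
round 1: derive path(f,c) via R0 from road(f,c)
round 1: derive path(g,g) via R0 from road(g,g)
round 1: derive path(h,c) via R0 from road(h,c)
round 1: derive path(j,f) via R0 from road(j,f)
round 1: derive path(j,j) via R0 from road(j,j)
round 2: derive path(f,b) via R1 from path(f,c), road(c,b)
round 2: derive path(f,g) via R1 from path(f,c), road(c,g)
round 2: derive path(h,b) via R1 from path(h,c), road(c,b)
round 2: derive path(h,g) via R1 from path(h,c), road(c,g)
round 2: derive path(j,c) via R1 from path(j,f), road(f,c)
round 2: derive cover(a,g) via R2 from path(a,g)
round 2: derive cover(c,b) via R2 from path(c,b)
round 2: derive cover(c,g) via R2 from path(c,g)
round 2: derive cover(f,c) via R2 from path(f,c)
round 2: derive cover(g,g) via R2 from path(g,g)
round 2: derive cover(h,c) via R2 from path(h,c)
round 2: derive cover(j,f) via R2 from path(j,f)
round 2: derive cover(j,j) via R2 from path(j,j)
round 3: derive path(j,b) via R1 from path(j,c), road(c,b)
round 3: derive path(j,g) via R1 from path(j,c), road(c,g)
round 3: derive cover(f,b) via R2 from path(f,b)
round 3: derive cover(f,g) via R2 from path(f,g)
round 3: derive cover(h,b) via R2 from path(h,b)
round 3: derive cover(h,g) via R2 from path(h,g)
round 3: derive cover(j,c) via R2 from path(j,c)
round 4: derive cover(j,b) via R2 from path(j,b)
round 4: derive cover(j,g) via R2 from path(j,g)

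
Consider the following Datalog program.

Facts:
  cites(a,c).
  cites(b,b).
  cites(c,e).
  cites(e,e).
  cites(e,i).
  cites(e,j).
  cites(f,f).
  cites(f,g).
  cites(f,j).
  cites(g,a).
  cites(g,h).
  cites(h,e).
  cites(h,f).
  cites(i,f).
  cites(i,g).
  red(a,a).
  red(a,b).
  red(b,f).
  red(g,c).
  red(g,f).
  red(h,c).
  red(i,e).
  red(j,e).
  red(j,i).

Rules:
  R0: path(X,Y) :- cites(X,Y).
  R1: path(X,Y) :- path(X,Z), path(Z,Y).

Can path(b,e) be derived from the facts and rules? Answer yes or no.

no

round 1: derive path(a,c) via R0 from cites(a,c)
round 1: derive path(b,b) via R0 from cites(b,b)
round 1: derive path(c,e) via R0 from cites(c,e)
round 1: derive path(e,e) via R0 from cites(e,e)
round 1: derive path(e,i) via R0 from cites(e,i)
round 1: derive path(e,j) via R0 from cites(e,j)
round 1: derive path(f,f) via R0 from cites(f,f)
round 1: derive path(f,g) via R0 from cites(f,g)
round 1: derive path(f,j) via R0 from cites(f,j)
round 1: derive path(g,a) via R0 from cites(g,a)
round 1: derive path(g,h) via R0 from cites(g,h)
round 1: derive path(h,e) via R0 from cites(h,e)
round 1: derive path(h,f) via R0 from cites(h,f)
round 1: derive path(i,f) via R0 from cites(i,f)
round 1: derive path(i,g) via R0 from cites(i,g)
round 2: derive path(a,e) via R1 from path(a,c), path(c,e)
round 2: derive path(c,i) via R1 from path(c,e), path(e,i)
round 2: derive path(c,j) via R1 from path(c,e), path(e,j)
round 2: derive path(e,f) via R1 from path(e,i), path(i,f)
round 2: derive path(e,g) via R1 from path(e,i), path(i,g)
round 2: derive path(f,a) via R1 from path(f,g), path(g,a)
round 2: derive path(f,h) via R1 from path(f,g), path(g,h)
round 2: derive path(g,c) via R1 from path(g,a), path(a,c)
round 2: derive path(g,e) via R1 from path(g,h), path(h,e)
round 2: derive path(g,f) via R1 from path(g,h), path(h,f)
round 2: derive path(h,g) via R1 from path(h,f), path(f,g)
round 2: derive path(h,i) via R1 from path(h,e), path(e,i)
round 2: derive path(h,j) via R1 from path(h,e), path(e,j)
round 2: derive path(i,a) via R1 from path(i,g), path(g,a)
round 2: derive path(i,h) via R1 from path(i,g), path(g,h)
round 2: derive path(i,j) via R1 from path(i,f), path(f,j)
round 3: derive path(a,f) via R1 from path(a,e), path(e,f)
round 3: derive path(a,g) via R1 from path(a,e), path(e,g)
round 3: derive path(a,i) via R1 from path(a,c), path(c,i)
round 3: derive path(a,j) via R1 from path(a,c), path(c,j)
round 3: derive path(c,a) via R1 from path(c,i), path(i,a)
round 3: derive path(c,f) via R1 from path(c,e), path(e,f)
round 3: derive path(c,g) via R1 from path(c,e), path(e,g)
round 3: derive path(c,h) via R1 from path(c,i), path(i,h)
round 3: derive path(e,a) via R1 from path(e,f), path(f,a)
round 3: derive path(e,c) via R1 from path(e,g), path(g,c)
round 3: derive path(e,h) via R1 from path(e,f), path(f,h)
round 3: derive path(f,c) via R1 from path(f,a), path(a,c)
round 3: derive path(f,e) via R1 from path(f,a), path(a,e)
round 3: derive path(f,i) via R1 from path(f,h), path(h,i)
round 3: derive path(g,g) via R1 from path(g,e), path(e,g)
round 3: derive path(g,i) via R1 from path(g,c), path(c,i)
round 3: derive path(g,j) via R1 from path(g,c), path(c,j)
round 3: derive path(h,a) via R1 from path(h,f), path(f,a)
round 3: derive path(h,c) via R1 from path(h,g), path(g,c)
round 3: derive path(h,h) via R1 from path(h,f), path(f,h)
round 3: derive path(i,c) via R1 from path(i,a), path(a,c)
round 3: derive path(i,e) via R1 from path(i,a), path(a,e)
round 3: derive path(i,i) via R1 from path(i,h), path(h,i)
round 4: derive path(a,a) via R1 from path(a,c), path(c,a)
round 4: derive path(a,h) via R1 from path(a,c), path(c,h)
round 4: derive path(c,c) via R1 from path(c,a), path(a,c)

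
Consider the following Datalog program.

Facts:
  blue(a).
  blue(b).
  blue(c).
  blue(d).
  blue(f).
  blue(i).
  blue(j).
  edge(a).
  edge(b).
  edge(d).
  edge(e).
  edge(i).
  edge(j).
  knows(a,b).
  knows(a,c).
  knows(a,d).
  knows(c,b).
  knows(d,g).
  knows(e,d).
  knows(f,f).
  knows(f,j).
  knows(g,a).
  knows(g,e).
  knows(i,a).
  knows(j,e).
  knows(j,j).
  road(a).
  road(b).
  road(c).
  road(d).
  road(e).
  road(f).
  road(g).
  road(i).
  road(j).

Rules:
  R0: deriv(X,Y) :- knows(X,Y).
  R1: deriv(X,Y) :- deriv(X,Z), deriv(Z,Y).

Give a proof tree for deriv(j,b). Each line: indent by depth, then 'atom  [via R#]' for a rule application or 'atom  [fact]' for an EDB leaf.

round 1: derive deriv(a,b) via R0 from knows(a,b)
round 1: derive deriv(a,c) via R0 from knows(a,c)
round 1: derive deriv(a,d) via R0 from knows(a,d)
round 1: derive deriv(c,b) via R0 from knows(c,b)
round 1: derive deriv(d,g) via R0 from knows(d,g)
round 1: derive deriv(e,d) via R0 from knows(e,d)
round 1: derive deriv(f,f) via R0 from knows(f,f)
round 1: derive deriv(f,j) via R0 from knows(f,j)
round 1: derive deriv(g,a) via R0 from knows(g,a)
round 1: derive deriv(g,e) via R0 from knows(g,e)
round 1: derive deriv(i,a) via R0 from knows(i,a)
round 1: derive deriv(j,e) via R0 from knows(j,e)
round 1: derive deriv(j,j) via R0 from knows(j,j)
round 2: derive deriv(a,g) via R1 from deriv(a,d), deriv(d,g)
round 2: derive deriv(d,a) via R1 from deriv(d,g), deriv(g,a)
round 2: derive deriv(d,e) via R1 from deriv(d,g), deriv(g,e)
round 2: derive deriv(e,g) via R1 from deriv(e,d), deriv(d,g)
round 2: derive deriv(f,e) via R1 from deriv(f,j), deriv(j,e)
round 2: derive deriv(g,b) via R1 from deriv(g,a), deriv(a,b)
round 2: derive deriv(g,c) via R1 from deriv(g,a), deriv(a,c)
round 2: derive deriv(g,d) via R1 from deriv(g,a), deriv(a,d)
round 2: derive deriv(i,b) via R1 from deriv(i,a), deriv(a,b)
round 2: derive deriv(i,c) via R1 from deriv(i,a), deriv(a,c)
round 2: derive deriv(i,d) via R1 from deriv(i,a), deriv(a,d)
round 2: derive deriv(j,d) via R1 from deriv(j,e), deriv(e,d)
round 3: derive deriv(a,a) via R1 from deriv(a,d), deriv(d,a)
round 3: derive deriv(a,e) via R1 from deriv(a,d), deriv(d,e)
round 3: derive deriv(d,b) via R1 from deriv(d,a), deriv(a,b)
round 3: derive deriv(d,c) via R1 from deriv(d,a), deriv(a,c)
round 3: derive deriv(d,d) via R1 from deriv(d,a), deriv(a,d)
round 3: derive deriv(e,a) via R1 from deriv(e,d), deriv(d,a)
round 3: derive deriv(e,b) via R1 from deriv(e,g), deriv(g,b)
round 3: derive deriv(e,c) via R1 from deriv(e,g), deriv(g,c)
round 3: derive deriv(e,e) via R1 from deriv(e,d), deriv(d,e)
round 3: derive deriv(f,d) via R1 from deriv(f,e), deriv(e,d)
round 3: derive deriv(f,g) via R1 from deriv(f,e), deriv(e,g)
round 3: derive deriv(g,g) via R1 from deriv(g,a), deriv(a,g)
round 3: derive deriv(i,e) via R1 from deriv(i,d), deriv(d,e)
round 3: derive deriv(i,g) via R1 from deriv(i,a), deriv(a,g)
round 3: derive deriv(j,a) via R1 from deriv(j,d), deriv(d,a)
round 3: derive deriv(j,g) via R1 from deriv(j,d), deriv(d,g)
round 4: derive deriv(f,a) via R1 from deriv(f,d), deriv(d,a)
round 4: derive deriv(f,b) via R1 from deriv(f,d), deriv(d,b)
round 4: derive deriv(f,c) via R1 from deriv(f,d), deriv(d,c)
round 4: derive deriv(j,b) via R1 from deriv(j,a), deriv(a,b)
round 4: derive deriv(j,c) via R1 from deriv(j,a), deriv(a,c)

deriv(j,b)  [via R1]
  deriv(j,a)  [via R1]
    deriv(j,d)  [via R1]
      deriv(j,e)  [via R0]
        knows(j,e)  [fact]
      deriv(e,d)  [via R0]
        knows(e,d)  [fact]
    deriv(d,a)  [via R1]
      deriv(d,g)  [via R0]
        knows(d,g)  [fact]
      deriv(g,a)  [via R0]
        knows(g,a)  [fact]
  deriv(a,b)  [via R0]
    knows(a,b)  [fact]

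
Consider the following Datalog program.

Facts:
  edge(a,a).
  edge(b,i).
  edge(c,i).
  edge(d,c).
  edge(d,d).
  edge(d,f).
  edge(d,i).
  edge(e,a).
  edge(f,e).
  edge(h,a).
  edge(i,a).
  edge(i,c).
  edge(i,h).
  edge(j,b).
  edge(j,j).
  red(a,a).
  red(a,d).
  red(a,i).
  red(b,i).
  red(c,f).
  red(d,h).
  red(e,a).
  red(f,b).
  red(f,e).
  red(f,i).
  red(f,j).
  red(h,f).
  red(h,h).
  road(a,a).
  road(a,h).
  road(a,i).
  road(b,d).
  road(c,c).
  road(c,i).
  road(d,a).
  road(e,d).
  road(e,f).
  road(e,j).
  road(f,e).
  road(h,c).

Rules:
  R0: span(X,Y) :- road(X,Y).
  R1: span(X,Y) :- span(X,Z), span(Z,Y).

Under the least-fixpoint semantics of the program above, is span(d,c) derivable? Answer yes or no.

yes

round 1: derive span(a,a) via R0 from road(a,a)
round 1: derive span(a,h) via R0 from road(a,h)
round 1: derive span(a,i) via R0 from road(a,i)
round 1: derive span(b,d) via R0 from road(b,d)
round 1: derive span(c,c) via R0 from road(c,c)
round 1: derive span(c,i) via R0 from road(c,i)
round 1: derive span(d,a) via R0 from road(d,a)
round 1: derive span(e,d) via R0 from road(e,d)
round 1: derive span(e,f) via R0 from road(e,f)
round 1: derive span(e,j) via R0 from road(e,j)
round 1: derive span(f,e) via R0 from road(f,e)
round 1: derive span(h,c) via R0 from road(h,c)
round 2: derive span(a,c) via R1 from span(a,h), span(h,c)
round 2: derive span(b,a) via R1 from span(b,d), span(d,a)
round 2: derive span(d,h) via R1 from span(d,a), span(a,h)
round 2: derive span(d,i) via R1 from span(d,a), span(a,i)
round 2: derive span(e,a) via R1 from span(e,d), span(d,a)
round 2: derive span(e,e) via R1 from span(e,f), span(f,e)
round 2: derive span(f,d) via R1 from span(f,e), span(e,d)
round 2: derive span(f,f) via R1 from span(f,e), span(e,f)
round 2: derive span(f,j) via R1 from span(f,e), span(e,j)
round 2: derive span(h,i) via R1 from span(h,c), span(c,i)
round 3: derive span(b,c) via R1 from span(b,a), span(a,c)
round 3: derive span(b,h) via R1 from span(b,a), span(a,h)
round 3: derive span(b,i) via R1 from span(b,a), span(a,i)
round 3: derive span(d,c) via R1 from span(d,a), span(a,c)
round 3: derive span(e,c) via R1 from span(e,a), span(a,c)
round 3: derive span(e,h) via R1 from span(e,a), span(a,h)
round 3: derive span(e,i) via R1 from span(e,a), span(a,i)
round 3: derive span(f,a) via R1 from span(f,d), span(d,a)
round 3: derive span(f,h) via R1 from span(f,d), span(d,h)
round 3: derive span(f,i) via R1 from span(f,d), span(d,i)
round 4: derive span(f,c) via R1 from span(f,a), span(a,c)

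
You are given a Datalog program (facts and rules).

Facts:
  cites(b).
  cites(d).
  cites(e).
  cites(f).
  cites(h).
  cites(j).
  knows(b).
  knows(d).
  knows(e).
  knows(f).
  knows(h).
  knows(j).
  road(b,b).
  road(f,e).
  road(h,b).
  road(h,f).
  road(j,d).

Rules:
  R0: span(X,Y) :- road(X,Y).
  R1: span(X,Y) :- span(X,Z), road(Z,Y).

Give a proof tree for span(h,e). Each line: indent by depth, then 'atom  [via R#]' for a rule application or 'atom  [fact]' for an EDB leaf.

round 1: derive span(b,b) via R0 from road(b,b)
round 1: derive span(f,e) via R0 from road(f,e)
round 1: derive span(h,b) via R0 from road(h,b)
round 1: derive span(h,f) via R0 from road(h,f)
round 1: derive span(j,d) via R0 from road(j,d)
round 2: derive span(h,e) via R1 from span(h,f), road(f,e)

span(h,e)  [via R1]
  span(h,f)  [via R0]
    road(h,f)  [fact]
  road(f,e)  [fact]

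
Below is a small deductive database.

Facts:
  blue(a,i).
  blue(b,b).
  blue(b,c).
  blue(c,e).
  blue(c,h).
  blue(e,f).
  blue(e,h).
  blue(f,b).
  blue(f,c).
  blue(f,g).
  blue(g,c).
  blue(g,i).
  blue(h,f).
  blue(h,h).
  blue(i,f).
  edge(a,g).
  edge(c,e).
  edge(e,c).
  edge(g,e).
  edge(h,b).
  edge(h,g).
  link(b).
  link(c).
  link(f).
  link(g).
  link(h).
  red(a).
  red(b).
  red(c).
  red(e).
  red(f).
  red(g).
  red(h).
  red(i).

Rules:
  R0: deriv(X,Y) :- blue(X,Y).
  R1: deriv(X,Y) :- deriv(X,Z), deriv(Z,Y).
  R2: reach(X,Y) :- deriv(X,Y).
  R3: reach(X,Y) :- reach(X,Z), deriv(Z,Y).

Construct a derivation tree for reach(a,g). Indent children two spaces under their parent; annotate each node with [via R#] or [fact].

reach(a,g)  [via R3]
  reach(a,i)  [via R2]
    deriv(a,i)  [via R0]
      blue(a,i)  [fact]
  deriv(i,g)  [via R1]
    deriv(i,f)  [via R0]
      blue(i,f)  [fact]
    deriv(f,g)  [via R0]
      blue(f,g)  [fact]

round 1: derive deriv(a,i) via R0 from blue(a,i)
round 1: derive deriv(b,b) via R0 from blue(b,b)
round 1: derive deriv(b,c) via R0 from blue(b,c)
round 1: derive deriv(c,e) via R0 from blue(c,e)
round 1: derive deriv(c,h) via R0 from blue(c,h)
round 1: derive deriv(e,f) via R0 from blue(e,f)
round 1: derive deriv(e,h) via R0 from blue(e,h)
round 1: derive deriv(f,b) via R0 from blue(f,b)
round 1: derive deriv(f,c) via R0 from blue(f,c)
round 1: derive deriv(f,g) via R0 from blue(f,g)
round 1: derive deriv(g,c) via R0 from blue(g,c)
round 1: derive deriv(g,i) via R0 from blue(g,i)
round 1: derive deriv(h,f) via R0 from blue(h,f)
round 1: derive deriv(h,h) via R0 from blue(h,h)
round 1: derive deriv(i,f) via R0 from blue(i,f)
round 2: derive deriv(a,f) via R1 from deriv(a,i), deriv(i,f)
round 2: derive deriv(b,e) via R1 from deriv(b,c), deriv(c,e)
round 2: derive deriv(b,h) via R1 from deriv(b,c), deriv(c,h)
round 2: derive deriv(c,f) via R1 from deriv(c,e), deriv(e,f)
round 2: derive deriv(e,b) via R1 from deriv(e,f), deriv(f,b)
round 2: derive deriv(e,c) via R1 from deriv(e,f), deriv(f,c)
round 2: derive deriv(e,g) via R1 from deriv(e,f), deriv(f,g)
round 2: derive deriv(f,e) via R1 from deriv(f,c), deriv(c,e)
round 2: derive deriv(f,h) via R1 from deriv(f,c), deriv(c,h)
round 2: derive deriv(f,i) via R1 from deriv(f,g), deriv(g,i)
round 2: derive deriv(g,e) via R1 from deriv(g,c), deriv(c,e)
round 2: derive deriv(g,f) via R1 from deriv(g,i), deriv(i,f)
round 2: derive deriv(g,h) via R1 from deriv(g,c), deriv(c,h)
round 2: derive deriv(h,b) via R1 from deriv(h,f), deriv(f,b)
round 2: derive deriv(h,c) via R1 from deriv(h,f), deriv(f,c)
round 2: derive deriv(h,g) via R1 from deriv(h,f), deriv(f,g)
round 2: derive deriv(i,b) via R1 from deriv(i,f), deriv(f,b)
round 2: derive deriv(i,c) via R1 from deriv(i,f), deriv(f,c)
round 2: derive deriv(i,g) via R1 from deriv(i,f), deriv(f,g)
round 2: derive reach(a,i) via R2 from deriv(a,i)
round 2: derive reach(b,b) via R2 from deriv(b,b)
round 2: derive reach(b,c) via R2 from deriv(b,c)
round 2: derive reach(c,e) via R2 from deriv(c,e)
round 2: derive reach(c,h) via R2 from deriv(c,h)
round 2: derive reach(e,f) via R2 from deriv(e,f)
round 2: derive reach(e,h) via R2 from deriv(e,h)
round 2: derive reach(f,b) via R2 from deriv(f,b)
round 2: derive reach(f,c) via R2 from deriv(f,c)
round 2: derive reach(f,g) via R2 from deriv(f,g)
round 2: derive reach(g,c) via R2 from deriv(g,c)
round 2: derive reach(g,i) via R2 from deriv(g,i)
round 2: derive reach(h,f) via R2 from deriv(h,f)
round 2: derive reach(h,h) via R2 from deriv(h,h)
round 2: derive reach(i,f) via R2 from deriv(i,f)
round 3: derive deriv(a,b) via R1 from deriv(a,f), deriv(f,b)
round 3: derive deriv(a,c) via R1 from deriv(a,f), deriv(f,c)
round 3: derive deriv(a,e) via R1 from deriv(a,f), deriv(f,e)
round 3: derive deriv(a,g) via R1 from deriv(a,f), deriv(f,g)
round 3: derive deriv(a,h) via R1 from deriv(a,f), deriv(f,h)
round 3: derive deriv(b,f) via R1 from deriv(b,c), deriv(c,f)
round 3: derive deriv(b,g) via R1 from deriv(b,e), deriv(e,g)
round 3: derive deriv(c,b) via R1 from deriv(c,e), deriv(e,b)
round 3: derive deriv(c,c) via R1 from deriv(c,e), deriv(e,c)
round 3: derive deriv(c,g) via R1 from deriv(c,e), deriv(e,g)
round 3: derive deriv(c,i) via R1 from deriv(c,f), deriv(f,i)
round 3: derive deriv(e,e) via R1 from deriv(e,b), deriv(b,e)
round 3: derive deriv(e,i) via R1 from deriv(e,f), deriv(f,i)
round 3: derive deriv(f,f) via R1 from deriv(f,c), deriv(c,f)
round 3: derive deriv(g,b) via R1 from deriv(g,e), deriv(e,b)
round 3: derive deriv(g,g) via R1 from deriv(g,e), deriv(e,g)
round 3: derive deriv(h,e) via R1 from deriv(h,b), deriv(b,e)
round 3: derive deriv(h,i) via R1 from deriv(h,f), deriv(f,i)
round 3: derive deriv(i,e) via R1 from deriv(i,b), deriv(b,e)
round 3: derive deriv(i,h) via R1 from deriv(i,b), deriv(b,h)
round 3: derive deriv(i,i) via R1 from deriv(i,f), deriv(f,i)
round 3: derive reach(a,f) via R2 from deriv(a,f)
round 3: derive reach(b,e) via R2 from deriv(b,e)
round 3: derive reach(b,h) via R2 from deriv(b,h)
round 3: derive reach(c,f) via R2 from deriv(c,f)
round 3: derive reach(e,b) via R2 from deriv(e,b)
round 3: derive reach(e,c) via R2 from deriv(e,c)
round 3: derive reach(e,g) via R2 from deriv(e,g)
round 3: derive reach(f,e) via R2 from deriv(f,e)
round 3: derive reach(f,h) via R2 from deriv(f,h)
round 3: derive reach(f,i) via R2 from deriv(f,i)
round 3: derive reach(g,e) via R2 from deriv(g,e)
round 3: derive reach(g,f) via R2 from deriv(g,f)
round 3: derive reach(g,h) via R2 from deriv(g,h)
round 3: derive reach(h,b) via R2 from deriv(h,b)
round 3: derive reach(h,c) via R2 from deriv(h,c)
round 3: derive reach(h,g) via R2 from deriv(h,g)
round 3: derive reach(i,b) via R2 from deriv(i,b)
round 3: derive reach(i,c) via R2 from deriv(i,c)
round 3: derive reach(i,g) via R2 from deriv(i,g)
round 3: derive reach(a,b) via R3 from reach(a,i), deriv(i,b)
round 3: derive reach(a,c) via R3 from reach(a,i), deriv(i,c)
round 3: derive reach(a,g) via R3 from reach(a,i), deriv(i,g)
round 3: derive reach(b,f) via R3 from reach(b,c), deriv(c,f)
round 3: derive reach(c,b) via R3 from reach(c,e), deriv(e,b)
round 3: derive reach(c,c) via R3 from reach(c,e), deriv(e,c)
round 3: derive reach(c,g) via R3 from reach(c,e), deriv(e,g)
round 3: derive reach(e,e) via R3 from reach(e,f), deriv(f,e)
round 3: derive reach(e,i) via R3 from reach(e,f), deriv(f,i)
round 3: derive reach(f,f) via R3 from reach(f,c), deriv(c,f)
round 3: derive reach(g,b) via R3 from reach(g,i), deriv(i,b)
round 3: derive reach(g,g) via R3 from reach(g,i), deriv(i,g)
round 3: derive reach(h,e) via R3 from reach(h,f), deriv(f,e)
round 3: derive reach(h,i) via R3 from reach(h,f), deriv(f,i)
round 3: derive reach(i,e) via R3 from reach(i,f), deriv(f,e)
round 3: derive reach(i,h) via R3 from reach(i,f), deriv(f,h)
round 3: derive reach(i,i) via R3 from reach(i,f), deriv(f,i)
round 4: derive deriv(b,i) via R1 from deriv(b,c), deriv(c,i)
round 4: derive reach(a,e) via R2 from deriv(a,e)
round 4: derive reach(a,h) via R2 from deriv(a,h)
round 4: derive reach(b,g) via R2 from deriv(b,g)
round 4: derive reach(c,i) via R2 from deriv(c,i)
round 4: derive reach(b,i) via R3 from reach(b,c), deriv(c,i)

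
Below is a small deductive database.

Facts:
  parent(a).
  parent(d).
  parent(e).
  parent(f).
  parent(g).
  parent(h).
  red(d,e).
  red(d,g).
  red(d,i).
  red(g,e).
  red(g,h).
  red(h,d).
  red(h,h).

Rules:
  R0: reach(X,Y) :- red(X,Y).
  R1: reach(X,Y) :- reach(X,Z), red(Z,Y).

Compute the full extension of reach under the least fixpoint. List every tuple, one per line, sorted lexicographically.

round 1: derive reach(d,e) via R0 from red(d,e)
round 1: derive reach(d,g) via R0 from red(d,g)
round 1: derive reach(d,i) via R0 from red(d,i)
round 1: derive reach(g,e) via R0 from red(g,e)
round 1: derive reach(g,h) via R0 from red(g,h)
round 1: derive reach(h,d) via R0 from red(h,d)
round 1: derive reach(h,h) via R0 from red(h,h)
round 2: derive reach(d,h) via R1 from reach(d,g), red(g,h)
round 2: derive reach(g,d) via R1 from reach(g,h), red(h,d)
round 2: derive reach(h,e) via R1 from reach(h,d), red(d,e)
round 2: derive reach(h,g) via R1 from reach(h,d), red(d,g)
round 2: derive reach(h,i) via R1 from reach(h,d), red(d,i)
round 3: derive reach(d,d) via R1 from reach(d,h), red(h,d)
round 3: derive reach(g,g) via R1 from reach(g,d), red(d,g)
round 3: derive reach(g,i) via R1 from reach(g,d), red(d,i)

reach(d,d)
reach(d,e)
reach(d,g)
reach(d,h)
reach(d,i)
reach(g,d)
reach(g,e)
reach(g,g)
reach(g,h)
reach(g,i)
reach(h,d)
reach(h,e)
reach(h,g)
reach(h,h)
reach(h,i)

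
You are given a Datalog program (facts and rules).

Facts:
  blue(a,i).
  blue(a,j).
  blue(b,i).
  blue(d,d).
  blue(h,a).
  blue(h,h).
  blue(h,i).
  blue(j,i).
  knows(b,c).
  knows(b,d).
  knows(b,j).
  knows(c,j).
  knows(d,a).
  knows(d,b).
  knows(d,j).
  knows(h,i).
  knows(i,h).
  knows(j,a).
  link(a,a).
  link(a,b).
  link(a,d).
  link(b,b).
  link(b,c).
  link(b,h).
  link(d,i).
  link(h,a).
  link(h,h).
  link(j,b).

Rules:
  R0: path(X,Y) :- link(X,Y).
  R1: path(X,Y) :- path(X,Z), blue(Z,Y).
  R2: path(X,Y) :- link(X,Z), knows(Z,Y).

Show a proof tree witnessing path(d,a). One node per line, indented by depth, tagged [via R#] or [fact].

round 1: derive path(a,a) via R0 from link(a,a)
round 1: derive path(a,b) via R0 from link(a,b)
round 1: derive path(a,d) via R0 from link(a,d)
round 1: derive path(b,b) via R0 from link(b,b)
round 1: derive path(b,c) via R0 from link(b,c)
round 1: derive path(b,h) via R0 from link(b,h)
round 1: derive path(d,i) via R0 from link(d,i)
round 1: derive path(h,a) via R0 from link(h,a)
round 1: derive path(h,h) via R0 from link(h,h)
round 1: derive path(j,b) via R0 from link(j,b)
round 1: derive path(a,c) via R2 from link(a,b), knows(b,c)
round 1: derive path(a,j) via R2 from link(a,b), knows(b,j)
round 1: derive path(b,d) via R2 from link(b,b), knows(b,d)
round 1: derive path(b,i) via R2 from link(b,h), knows(h,i)
round 1: derive path(b,j) via R2 from link(b,b), knows(b,j)
round 1: derive path(d,h) via R2 from link(d,i), knows(i,h)
round 1: derive path(h,i) via R2 from link(h,h), knows(h,i)
round 1: derive path(j,c) via R2 from link(j,b), knows(b,c)
round 1: derive path(j,d) via R2 from link(j,b), knows(b,d)
round 1: derive path(j,j) via R2 from link(j,b), knows(b,j)
round 2: derive path(a,i) via R1 from path(a,a), blue(a,i)
round 2: derive path(b,a) via R1 from path(b,h), blue(h,a)
round 2: derive path(d,a) via R1 from path(d,h), blue(h,a)
round 2: derive path(h,j) via R1 from path(h,a), blue(a,j)
round 2: derive path(j,i) via R1 from path(j,b), blue(b,i)
round 3: derive path(d,j) via R1 from path(d,a), blue(a,j)

path(d,a)  [via R1]
  path(d,h)  [via R2]
    link(d,i)  [fact]
    knows(i,h)  [fact]
  blue(h,a)  [fact]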